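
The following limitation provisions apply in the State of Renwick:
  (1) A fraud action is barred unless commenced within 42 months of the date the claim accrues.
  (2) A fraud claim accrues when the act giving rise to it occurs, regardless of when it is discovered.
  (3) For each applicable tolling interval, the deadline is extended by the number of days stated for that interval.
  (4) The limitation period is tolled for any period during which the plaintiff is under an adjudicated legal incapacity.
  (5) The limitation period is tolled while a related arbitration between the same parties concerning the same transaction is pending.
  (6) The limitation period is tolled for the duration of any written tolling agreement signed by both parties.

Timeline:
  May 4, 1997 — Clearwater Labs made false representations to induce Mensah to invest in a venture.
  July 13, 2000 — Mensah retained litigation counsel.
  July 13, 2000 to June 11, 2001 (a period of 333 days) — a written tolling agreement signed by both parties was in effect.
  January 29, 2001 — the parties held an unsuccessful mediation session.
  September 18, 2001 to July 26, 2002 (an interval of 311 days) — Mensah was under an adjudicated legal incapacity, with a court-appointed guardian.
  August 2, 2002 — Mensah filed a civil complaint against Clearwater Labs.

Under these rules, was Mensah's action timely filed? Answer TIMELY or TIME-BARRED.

TIMELY

The claim accrued on May 4, 1997, the date of the act.
42 months from May 4, 1997 is November 4, 2000.
The period was tolled for 333 days by the written tolling agreement (July 13, 2000 to June 11, 2001), pushing the deadline to October 3, 2001.
The period was tolled for 311 days by the plaintiff's legal incapacity (September 18, 2001 to July 26, 2002), pushing the deadline to August 10, 2002.
Nothing else in the chronology tolls or restarts the period.
Mensah filed on August 2, 2002, before the August 10, 2002 deadline, so the action is timely.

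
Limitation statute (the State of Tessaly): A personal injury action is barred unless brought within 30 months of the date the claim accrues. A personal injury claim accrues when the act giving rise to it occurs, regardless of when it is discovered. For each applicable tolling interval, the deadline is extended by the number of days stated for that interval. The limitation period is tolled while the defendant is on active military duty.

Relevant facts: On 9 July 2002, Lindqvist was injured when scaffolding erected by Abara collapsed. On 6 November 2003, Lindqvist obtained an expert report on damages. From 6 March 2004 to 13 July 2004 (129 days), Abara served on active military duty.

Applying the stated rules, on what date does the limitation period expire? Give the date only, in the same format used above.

18 May 2005

The limitation period began to run on 9 July 2002.
Adding the 30 months base period to 9 July 2002 gives a deadline of 9 January 2005, before any tolling.
The period was tolled for 129 days by the defendant's active military service (6 March 2004 to 13 July 2004), pushing the deadline to 18 May 2005.
Nothing else in the chronology tolls or restarts the period.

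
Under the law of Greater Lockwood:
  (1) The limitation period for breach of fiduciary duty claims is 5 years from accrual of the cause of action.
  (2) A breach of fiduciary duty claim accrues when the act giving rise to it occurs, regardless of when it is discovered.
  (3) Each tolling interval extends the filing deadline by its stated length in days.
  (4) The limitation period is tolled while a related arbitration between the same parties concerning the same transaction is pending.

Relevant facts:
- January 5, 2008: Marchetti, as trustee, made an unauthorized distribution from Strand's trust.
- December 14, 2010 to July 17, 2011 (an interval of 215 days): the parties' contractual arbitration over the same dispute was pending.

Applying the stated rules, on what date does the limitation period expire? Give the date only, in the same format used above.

The cause of action accrued on January 5, 2008, the date of the act.
5 years from January 5, 2008 is January 5, 2013.
Because the pending related arbitration ran from December 14, 2010 to July 17, 2011, the deadline is extended by 215 days to August 8, 2013.

August 8, 2013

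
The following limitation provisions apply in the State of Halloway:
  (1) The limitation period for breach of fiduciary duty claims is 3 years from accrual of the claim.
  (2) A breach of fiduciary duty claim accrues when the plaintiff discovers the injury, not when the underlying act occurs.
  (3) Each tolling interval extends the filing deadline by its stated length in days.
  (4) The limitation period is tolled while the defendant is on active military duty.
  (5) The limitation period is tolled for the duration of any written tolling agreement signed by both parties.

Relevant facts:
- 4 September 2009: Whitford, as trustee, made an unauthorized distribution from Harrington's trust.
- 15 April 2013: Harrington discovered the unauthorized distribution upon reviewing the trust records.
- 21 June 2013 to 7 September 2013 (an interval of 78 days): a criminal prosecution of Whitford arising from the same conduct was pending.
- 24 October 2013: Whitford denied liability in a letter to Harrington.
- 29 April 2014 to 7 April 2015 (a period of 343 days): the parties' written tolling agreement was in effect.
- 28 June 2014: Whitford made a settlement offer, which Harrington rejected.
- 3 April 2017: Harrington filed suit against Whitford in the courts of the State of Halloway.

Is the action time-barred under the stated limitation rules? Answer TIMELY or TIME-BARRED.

Accrual is tied to discovery, so the period began on 15 April 2013 rather than on 4 September 2009 when the act occurred.
Adding the 3 years base period to 15 April 2013 gives a deadline of 15 April 2016, before any tolling.
The period was tolled for 343 days by the written tolling agreement (29 April 2014 to 7 April 2015), pushing the deadline to 24 March 2017.
No stated provision tolls the period for a criminal prosecution, so the interval from 21 June 2013 to 7 September 2013 has no effect on the deadline.
The other events in the timeline have no effect on the limitation period under the stated rules.
Filing on 3 April 2017 missed the 24 March 2017 deadline — the action is time-barred.

TIME-BARRED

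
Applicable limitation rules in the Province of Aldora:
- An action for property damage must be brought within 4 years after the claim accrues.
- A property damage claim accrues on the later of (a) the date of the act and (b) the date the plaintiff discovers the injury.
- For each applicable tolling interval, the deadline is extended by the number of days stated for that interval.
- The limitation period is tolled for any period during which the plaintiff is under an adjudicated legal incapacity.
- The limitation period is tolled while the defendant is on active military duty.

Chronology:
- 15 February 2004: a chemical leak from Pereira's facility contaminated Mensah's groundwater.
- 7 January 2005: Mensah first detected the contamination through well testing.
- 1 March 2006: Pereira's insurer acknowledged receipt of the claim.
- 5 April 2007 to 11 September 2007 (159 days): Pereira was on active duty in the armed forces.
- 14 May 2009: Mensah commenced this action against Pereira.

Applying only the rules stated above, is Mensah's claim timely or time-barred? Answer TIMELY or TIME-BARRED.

TIMELY

Taking the later of the act (15 February 2004) and discovery (7 January 2005), the claim accrued on 7 January 2005.
Adding the 4 years base period to 7 January 2005 gives a deadline of 7 January 2009, before any tolling.
Because the defendant's active military service ran from 5 April 2007 to 11 September 2007, the deadline is extended by 159 days to 15 June 2009.
None of the other events listed affects the running of the period under the stated rules.
The 14 May 2009 filing precedes the 15 June 2009 deadline; the claim is timely.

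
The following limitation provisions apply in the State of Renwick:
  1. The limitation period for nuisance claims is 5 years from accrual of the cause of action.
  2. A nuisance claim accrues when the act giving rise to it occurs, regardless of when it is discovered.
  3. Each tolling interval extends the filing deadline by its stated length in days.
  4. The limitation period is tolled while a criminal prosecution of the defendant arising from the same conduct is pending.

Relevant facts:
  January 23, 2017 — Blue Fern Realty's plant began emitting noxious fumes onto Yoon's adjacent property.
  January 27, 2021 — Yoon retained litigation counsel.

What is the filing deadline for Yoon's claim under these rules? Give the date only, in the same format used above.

January 23, 2022

The claim accrued on January 23, 2017, when the wrongful act occurred.
5 years from January 23, 2017 is January 23, 2022.
The other events in the timeline have no effect on the limitation period under the stated rules.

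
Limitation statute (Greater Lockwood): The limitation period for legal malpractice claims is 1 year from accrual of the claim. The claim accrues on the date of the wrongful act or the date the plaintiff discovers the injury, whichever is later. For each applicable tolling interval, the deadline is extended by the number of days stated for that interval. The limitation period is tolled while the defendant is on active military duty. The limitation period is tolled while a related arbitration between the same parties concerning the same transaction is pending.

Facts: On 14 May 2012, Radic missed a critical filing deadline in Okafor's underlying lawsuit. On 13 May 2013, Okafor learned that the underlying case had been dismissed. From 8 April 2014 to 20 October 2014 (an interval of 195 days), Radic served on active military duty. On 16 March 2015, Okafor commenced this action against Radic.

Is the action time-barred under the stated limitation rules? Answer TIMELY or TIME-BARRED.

Taking the later of the act (14 May 2012) and discovery (13 May 2013), the claim accrued on 13 May 2013.
Adding the 1 year base period to 13 May 2013 gives a deadline of 13 May 2014, before any tolling.
The defendant's active military service from 8 April 2014 to 20 October 2014 tolled the period for 195 days, extending the deadline to 24 November 2014.
Filing on 16 March 2015 missed the 24 November 2014 deadline — the action is time-barred.

TIME-BARRED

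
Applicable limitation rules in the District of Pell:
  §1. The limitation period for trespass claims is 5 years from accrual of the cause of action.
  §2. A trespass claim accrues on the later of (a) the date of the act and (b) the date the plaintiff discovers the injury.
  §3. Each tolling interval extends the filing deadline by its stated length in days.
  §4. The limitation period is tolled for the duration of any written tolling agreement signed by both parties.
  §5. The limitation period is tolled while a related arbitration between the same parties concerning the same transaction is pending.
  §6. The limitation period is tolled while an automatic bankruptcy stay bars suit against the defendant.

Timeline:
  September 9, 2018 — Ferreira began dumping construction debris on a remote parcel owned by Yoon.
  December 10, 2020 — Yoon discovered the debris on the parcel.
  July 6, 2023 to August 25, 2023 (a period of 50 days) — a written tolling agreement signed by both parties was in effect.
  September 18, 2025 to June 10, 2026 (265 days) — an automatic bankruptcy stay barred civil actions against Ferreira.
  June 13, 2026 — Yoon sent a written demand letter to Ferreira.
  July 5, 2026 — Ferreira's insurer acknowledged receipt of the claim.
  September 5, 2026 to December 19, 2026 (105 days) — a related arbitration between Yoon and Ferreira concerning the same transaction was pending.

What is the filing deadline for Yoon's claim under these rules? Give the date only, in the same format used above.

February 3, 2027

The claim accrued on December 10, 2020 — the later of the September 9, 2018 act and the December 10, 2020 discovery.
5 years from December 10, 2020 is December 10, 2025.
The written tolling agreement from July 6, 2023 to August 25, 2023 tolled the period for 50 days, extending the deadline to January 29, 2026.
The automatic bankruptcy stay from September 18, 2025 to June 10, 2026 tolled the period for 265 days, extending the deadline to October 21, 2026.
The pending related arbitration from September 5, 2026 to December 19, 2026 tolled the period for 105 days, extending the deadline to February 3, 2027.
None of the other events listed affects the running of the period under the stated rules.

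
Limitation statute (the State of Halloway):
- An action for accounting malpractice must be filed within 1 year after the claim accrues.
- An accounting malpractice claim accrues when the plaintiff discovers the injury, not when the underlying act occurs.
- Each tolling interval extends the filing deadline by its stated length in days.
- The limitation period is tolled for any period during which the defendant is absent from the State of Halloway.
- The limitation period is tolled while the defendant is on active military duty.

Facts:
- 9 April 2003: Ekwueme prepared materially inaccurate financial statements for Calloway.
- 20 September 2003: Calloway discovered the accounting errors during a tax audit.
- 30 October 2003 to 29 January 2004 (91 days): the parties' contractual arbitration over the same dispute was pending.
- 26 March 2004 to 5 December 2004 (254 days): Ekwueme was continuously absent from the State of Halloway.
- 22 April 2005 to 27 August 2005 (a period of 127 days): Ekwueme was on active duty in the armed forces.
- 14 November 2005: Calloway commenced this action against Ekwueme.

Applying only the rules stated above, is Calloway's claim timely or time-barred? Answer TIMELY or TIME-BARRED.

The claim did not accrue until Calloway discovered the injury on 20 September 2003; the 9 April 2003 act date does not start the clock under the stated rule.
1 year from 20 September 2003 is 20 September 2004.
The period was tolled for 254 days by the defendant's absence from the jurisdiction (26 March 2004 to 5 December 2004), pushing the deadline to 1 June 2005.
Because the defendant's active military service ran from 22 April 2005 to 27 August 2005, the deadline is extended by 127 days to 6 October 2005.
No stated provision tolls the period for a pending arbitration, so the interval from 30 October 2003 to 29 January 2004 has no effect on the deadline.
The 14 November 2005 filing falls after the 6 October 2005 deadline; the claim is time-barred.

TIME-BARRED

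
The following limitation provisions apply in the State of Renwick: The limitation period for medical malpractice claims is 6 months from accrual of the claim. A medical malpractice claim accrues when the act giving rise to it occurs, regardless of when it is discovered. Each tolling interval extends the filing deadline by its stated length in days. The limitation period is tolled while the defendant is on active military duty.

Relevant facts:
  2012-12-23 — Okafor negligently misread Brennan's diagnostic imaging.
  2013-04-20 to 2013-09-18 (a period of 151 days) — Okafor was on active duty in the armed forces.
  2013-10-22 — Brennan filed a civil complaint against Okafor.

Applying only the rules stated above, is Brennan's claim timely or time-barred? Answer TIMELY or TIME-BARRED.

TIMELY

The claim accrued on 2012-12-23, when the wrongful act occurred.
Adding the 6 months base period to 2012-12-23 gives a deadline of 2013-06-23, before any tolling.
The defendant's active military service from 2013-04-20 to 2013-09-18 tolled the period for 151 days, extending the deadline to 2013-11-21.
The 2013-10-22 filing precedes the 2013-11-21 deadline; the claim is timely.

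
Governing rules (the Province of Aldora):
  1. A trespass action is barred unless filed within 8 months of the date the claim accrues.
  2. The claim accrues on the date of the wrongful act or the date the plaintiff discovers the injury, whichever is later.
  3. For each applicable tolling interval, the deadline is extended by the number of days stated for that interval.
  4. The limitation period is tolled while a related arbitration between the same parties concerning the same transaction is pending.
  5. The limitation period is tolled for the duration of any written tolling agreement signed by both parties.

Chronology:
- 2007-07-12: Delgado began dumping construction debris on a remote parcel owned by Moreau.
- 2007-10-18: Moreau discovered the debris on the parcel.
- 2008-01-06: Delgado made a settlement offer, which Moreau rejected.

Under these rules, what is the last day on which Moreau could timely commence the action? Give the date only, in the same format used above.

The claim accrued on 2007-10-18 — the later of the 2007-07-12 act and the 2007-10-18 discovery.
8 months from 2007-10-18 is 2008-06-18.
The other events in the timeline have no effect on the limitation period under the stated rules.

2008-06-18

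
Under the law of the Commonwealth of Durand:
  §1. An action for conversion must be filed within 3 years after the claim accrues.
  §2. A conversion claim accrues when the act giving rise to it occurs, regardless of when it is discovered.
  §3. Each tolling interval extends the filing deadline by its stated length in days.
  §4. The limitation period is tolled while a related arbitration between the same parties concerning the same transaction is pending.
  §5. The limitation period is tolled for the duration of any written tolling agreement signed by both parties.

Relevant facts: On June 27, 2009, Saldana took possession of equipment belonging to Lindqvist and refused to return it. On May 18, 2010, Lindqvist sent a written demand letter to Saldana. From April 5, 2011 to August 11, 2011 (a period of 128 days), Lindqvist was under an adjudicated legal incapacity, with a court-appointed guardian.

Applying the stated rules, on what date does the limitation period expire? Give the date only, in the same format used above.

June 27, 2012

The claim accrued on June 27, 2009, when the wrongful act occurred.
3 years from June 27, 2009 is June 27, 2012.
Although the plaintiff's incapacity ran from April 5, 2011 to August 11, 2011, the stated rules do not make that a tolling event, so it is disregarded.
Nothing else in the chronology tolls or restarts the period.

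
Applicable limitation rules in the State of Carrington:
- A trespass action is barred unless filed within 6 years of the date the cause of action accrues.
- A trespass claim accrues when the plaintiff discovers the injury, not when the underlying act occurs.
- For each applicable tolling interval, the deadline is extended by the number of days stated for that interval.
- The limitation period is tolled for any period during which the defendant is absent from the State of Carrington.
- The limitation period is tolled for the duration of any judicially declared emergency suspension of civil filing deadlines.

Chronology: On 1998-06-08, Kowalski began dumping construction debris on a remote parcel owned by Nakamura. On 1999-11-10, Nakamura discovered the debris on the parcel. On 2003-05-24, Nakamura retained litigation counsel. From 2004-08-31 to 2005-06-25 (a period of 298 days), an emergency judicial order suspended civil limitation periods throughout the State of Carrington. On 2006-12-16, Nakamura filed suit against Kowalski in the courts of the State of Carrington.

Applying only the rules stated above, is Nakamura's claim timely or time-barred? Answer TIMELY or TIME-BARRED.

TIME-BARRED

Accrual is tied to discovery, so the period began on 1999-11-10 rather than on 1998-06-08 when the act occurred.
The untolled deadline — 6 years after 1999-11-10 — is 2005-11-10.
Because the emergency suspension of filing deadlines ran from 2004-08-31 to 2005-06-25, the deadline is extended by 298 days to 2006-09-04.
None of the other events listed affects the running of the period under the stated rules.
Filing on 2006-12-16 missed the 2006-09-04 deadline — the action is time-barred.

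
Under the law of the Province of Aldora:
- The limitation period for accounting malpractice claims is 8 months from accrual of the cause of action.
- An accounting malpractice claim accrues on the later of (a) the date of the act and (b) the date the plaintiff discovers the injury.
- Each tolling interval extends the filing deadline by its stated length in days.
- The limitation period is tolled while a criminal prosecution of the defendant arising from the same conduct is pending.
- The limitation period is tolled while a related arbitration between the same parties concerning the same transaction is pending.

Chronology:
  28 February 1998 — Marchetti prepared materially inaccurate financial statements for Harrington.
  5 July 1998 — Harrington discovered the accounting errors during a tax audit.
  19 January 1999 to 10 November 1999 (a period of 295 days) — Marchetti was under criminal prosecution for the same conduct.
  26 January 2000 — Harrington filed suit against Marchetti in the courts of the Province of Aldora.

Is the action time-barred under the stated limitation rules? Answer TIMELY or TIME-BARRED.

TIME-BARRED

Taking the later of the act (28 February 1998) and discovery (5 July 1998), the claim accrued on 5 July 1998.
The untolled deadline — 8 months after 5 July 1998 — is 5 March 1999.
The pending criminal prosecution from 19 January 1999 to 10 November 1999 tolled the period for 295 days, extending the deadline to 25 December 1999.
Harrington filed on 26 January 2000, after the 25 December 1999 deadline, so the action is time-barred.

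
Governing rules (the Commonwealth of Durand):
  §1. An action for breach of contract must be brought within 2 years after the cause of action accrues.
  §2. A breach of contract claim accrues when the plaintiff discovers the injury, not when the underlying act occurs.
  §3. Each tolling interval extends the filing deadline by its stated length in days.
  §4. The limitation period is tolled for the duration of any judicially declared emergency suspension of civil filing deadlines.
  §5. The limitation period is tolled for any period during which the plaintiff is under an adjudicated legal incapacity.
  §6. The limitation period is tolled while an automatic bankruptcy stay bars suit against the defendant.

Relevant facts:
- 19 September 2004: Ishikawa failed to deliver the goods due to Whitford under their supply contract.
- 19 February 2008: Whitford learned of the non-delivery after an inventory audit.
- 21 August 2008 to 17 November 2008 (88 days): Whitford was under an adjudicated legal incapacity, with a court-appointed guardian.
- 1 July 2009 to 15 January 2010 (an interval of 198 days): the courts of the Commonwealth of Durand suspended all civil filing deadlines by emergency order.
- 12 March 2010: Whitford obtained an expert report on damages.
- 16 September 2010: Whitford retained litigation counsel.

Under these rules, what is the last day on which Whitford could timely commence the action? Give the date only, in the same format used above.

Accrual is tied to discovery, so the period began on 19 February 2008 rather than on 19 September 2004 when the act occurred.
2 years from 19 February 2008 is 19 February 2010.
The plaintiff's legal incapacity from 21 August 2008 to 17 November 2008 tolled the period for 88 days, extending the deadline to 18 May 2010.
Because the emergency suspension of filing deadlines ran from 1 July 2009 to 15 January 2010, the deadline is extended by 198 days to 2 December 2010.
Nothing else in the chronology tolls or restarts the period.

2 December 2010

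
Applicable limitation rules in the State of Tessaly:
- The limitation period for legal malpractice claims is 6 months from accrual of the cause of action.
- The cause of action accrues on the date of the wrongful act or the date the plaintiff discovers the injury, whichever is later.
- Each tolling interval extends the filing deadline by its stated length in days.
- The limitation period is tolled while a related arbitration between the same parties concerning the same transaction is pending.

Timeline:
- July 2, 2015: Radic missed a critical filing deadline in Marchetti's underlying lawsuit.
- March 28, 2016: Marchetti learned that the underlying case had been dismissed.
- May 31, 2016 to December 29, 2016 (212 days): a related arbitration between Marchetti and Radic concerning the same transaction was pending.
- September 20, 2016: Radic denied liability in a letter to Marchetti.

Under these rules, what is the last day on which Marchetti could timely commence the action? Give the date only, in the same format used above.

April 28, 2017

Because discovery on March 28, 2016 post-dates the July 2, 2015 act, accrual under the later-of rule falls on March 28, 2016.
Adding the 6 months base period to March 28, 2016 gives a deadline of September 28, 2016, before any tolling.
The period was tolled for 212 days by the pending related arbitration (May 31, 2016 to December 29, 2016), pushing the deadline to April 28, 2017.
Nothing else in the chronology tolls or restarts the period.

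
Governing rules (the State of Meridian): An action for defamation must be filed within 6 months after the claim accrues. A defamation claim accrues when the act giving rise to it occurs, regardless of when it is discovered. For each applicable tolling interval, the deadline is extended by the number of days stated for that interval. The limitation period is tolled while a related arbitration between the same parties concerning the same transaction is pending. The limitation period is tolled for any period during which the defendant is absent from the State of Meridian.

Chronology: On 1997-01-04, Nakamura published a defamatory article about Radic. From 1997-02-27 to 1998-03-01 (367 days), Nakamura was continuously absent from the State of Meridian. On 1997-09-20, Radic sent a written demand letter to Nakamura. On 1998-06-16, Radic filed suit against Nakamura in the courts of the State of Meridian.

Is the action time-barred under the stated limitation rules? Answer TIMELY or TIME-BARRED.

The limitation period began to run on 1997-01-04.
6 months from 1997-01-04 is 1997-07-04.
Because the defendant's absence from the jurisdiction ran from 1997-02-27 to 1998-03-01, the deadline is extended by 367 days to 1998-07-06.
The other events in the timeline have no effect on the limitation period under the stated rules.
The 1998-06-16 filing precedes the 1998-07-06 deadline; the claim is timely.

TIMELY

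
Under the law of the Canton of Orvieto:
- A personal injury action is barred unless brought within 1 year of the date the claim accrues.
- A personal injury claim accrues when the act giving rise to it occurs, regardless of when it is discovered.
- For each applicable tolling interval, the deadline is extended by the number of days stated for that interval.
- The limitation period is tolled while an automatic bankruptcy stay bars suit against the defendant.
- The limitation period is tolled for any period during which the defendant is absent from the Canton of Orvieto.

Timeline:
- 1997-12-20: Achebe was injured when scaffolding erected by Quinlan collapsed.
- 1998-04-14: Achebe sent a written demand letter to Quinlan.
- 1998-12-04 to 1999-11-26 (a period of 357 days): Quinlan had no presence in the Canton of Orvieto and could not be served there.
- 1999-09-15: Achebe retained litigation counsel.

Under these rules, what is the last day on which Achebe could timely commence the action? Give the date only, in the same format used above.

The claim accrued on 1997-12-20, when the wrongful act occurred.
The untolled deadline — 1 year after 1997-12-20 — is 1998-12-20.
Because the defendant's absence from the jurisdiction ran from 1998-12-04 to 1999-11-26, the deadline is extended by 357 days to 1999-12-12.
The other events in the timeline have no effect on the limitation period under the stated rules.

1999-12-12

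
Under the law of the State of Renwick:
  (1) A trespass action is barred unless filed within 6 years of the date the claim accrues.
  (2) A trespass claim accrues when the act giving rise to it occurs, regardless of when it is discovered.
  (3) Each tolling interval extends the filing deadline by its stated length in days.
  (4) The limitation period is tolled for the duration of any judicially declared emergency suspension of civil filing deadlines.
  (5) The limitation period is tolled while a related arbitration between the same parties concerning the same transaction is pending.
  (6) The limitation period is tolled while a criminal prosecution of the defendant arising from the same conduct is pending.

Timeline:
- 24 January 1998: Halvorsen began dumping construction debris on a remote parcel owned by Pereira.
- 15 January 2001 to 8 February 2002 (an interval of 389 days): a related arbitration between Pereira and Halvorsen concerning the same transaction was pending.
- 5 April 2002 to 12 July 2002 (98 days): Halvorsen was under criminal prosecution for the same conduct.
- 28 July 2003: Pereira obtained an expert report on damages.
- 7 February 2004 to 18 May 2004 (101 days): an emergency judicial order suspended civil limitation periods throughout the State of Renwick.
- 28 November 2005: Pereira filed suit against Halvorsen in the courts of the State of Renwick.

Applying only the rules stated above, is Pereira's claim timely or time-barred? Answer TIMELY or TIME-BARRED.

The claim accrued on 24 January 1998, when the wrongful act occurred.
6 years from 24 January 1998 is 24 January 2004.
The pending related arbitration from 15 January 2001 to 8 February 2002 tolled the period for 389 days, extending the deadline to 16 February 2005.
The period was tolled for 98 days by the pending criminal prosecution (5 April 2002 to 12 July 2002), pushing the deadline to 25 May 2005.
The emergency suspension of filing deadlines from 7 February 2004 to 18 May 2004 tolled the period for 101 days, extending the deadline to 3 September 2005.
The other events in the timeline have no effect on the limitation period under the stated rules.
Pereira filed on 28 November 2005, after the 3 September 2005 deadline, so the action is time-barred.

TIME-BARRED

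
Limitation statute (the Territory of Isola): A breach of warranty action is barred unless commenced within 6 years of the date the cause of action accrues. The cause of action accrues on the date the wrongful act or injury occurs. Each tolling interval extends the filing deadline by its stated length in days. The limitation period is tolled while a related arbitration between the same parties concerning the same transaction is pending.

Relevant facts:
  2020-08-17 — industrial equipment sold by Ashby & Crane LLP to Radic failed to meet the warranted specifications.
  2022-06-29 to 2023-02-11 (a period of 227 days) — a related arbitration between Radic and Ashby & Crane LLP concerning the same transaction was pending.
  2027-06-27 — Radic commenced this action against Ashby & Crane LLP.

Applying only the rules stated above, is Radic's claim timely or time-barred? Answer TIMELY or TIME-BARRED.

The limitation period began to run on 2020-08-17.
Adding the 6 years base period to 2020-08-17 gives a deadline of 2026-08-17, before any tolling.
Because the pending related arbitration ran from 2022-06-29 to 2023-02-11, the deadline is extended by 227 days to 2027-04-01.
Filing on 2027-06-27 missed the 2027-04-01 deadline — the action is time-barred.

TIME-BARRED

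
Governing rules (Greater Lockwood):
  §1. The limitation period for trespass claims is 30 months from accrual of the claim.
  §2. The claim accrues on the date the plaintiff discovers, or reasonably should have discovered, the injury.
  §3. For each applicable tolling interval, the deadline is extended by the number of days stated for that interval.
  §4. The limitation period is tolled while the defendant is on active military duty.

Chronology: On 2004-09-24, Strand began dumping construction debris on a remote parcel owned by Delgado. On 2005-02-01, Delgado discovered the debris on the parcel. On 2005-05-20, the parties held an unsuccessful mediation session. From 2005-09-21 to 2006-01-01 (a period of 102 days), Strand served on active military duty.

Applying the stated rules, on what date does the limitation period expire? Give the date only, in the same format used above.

The claim did not accrue until Delgado discovered the injury on 2005-02-01; the 2004-09-24 act date does not start the clock under the stated rule.
Adding the 30 months base period to 2005-02-01 gives a deadline of 2007-08-01, before any tolling.
Because the defendant's active military service ran from 2005-09-21 to 2006-01-01, the deadline is extended by 102 days to 2007-11-11.
The other events in the timeline have no effect on the limitation period under the stated rules.

2007-11-11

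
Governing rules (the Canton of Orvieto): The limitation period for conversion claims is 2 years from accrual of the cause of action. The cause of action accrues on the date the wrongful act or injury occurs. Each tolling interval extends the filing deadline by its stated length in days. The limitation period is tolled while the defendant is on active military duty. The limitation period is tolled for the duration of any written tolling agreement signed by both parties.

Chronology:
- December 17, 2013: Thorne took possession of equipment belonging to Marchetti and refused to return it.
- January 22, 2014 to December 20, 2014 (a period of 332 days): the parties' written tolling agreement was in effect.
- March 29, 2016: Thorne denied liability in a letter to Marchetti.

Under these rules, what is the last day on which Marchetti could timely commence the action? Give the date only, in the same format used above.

The limitation period began to run on December 17, 2013.
Adding the 2 years base period to December 17, 2013 gives a deadline of December 17, 2015, before any tolling.
The written tolling agreement from January 22, 2014 to December 20, 2014 tolled the period for 332 days, extending the deadline to November 13, 2016.
The other events in the timeline have no effect on the limitation period under the stated rules.

November 13, 2016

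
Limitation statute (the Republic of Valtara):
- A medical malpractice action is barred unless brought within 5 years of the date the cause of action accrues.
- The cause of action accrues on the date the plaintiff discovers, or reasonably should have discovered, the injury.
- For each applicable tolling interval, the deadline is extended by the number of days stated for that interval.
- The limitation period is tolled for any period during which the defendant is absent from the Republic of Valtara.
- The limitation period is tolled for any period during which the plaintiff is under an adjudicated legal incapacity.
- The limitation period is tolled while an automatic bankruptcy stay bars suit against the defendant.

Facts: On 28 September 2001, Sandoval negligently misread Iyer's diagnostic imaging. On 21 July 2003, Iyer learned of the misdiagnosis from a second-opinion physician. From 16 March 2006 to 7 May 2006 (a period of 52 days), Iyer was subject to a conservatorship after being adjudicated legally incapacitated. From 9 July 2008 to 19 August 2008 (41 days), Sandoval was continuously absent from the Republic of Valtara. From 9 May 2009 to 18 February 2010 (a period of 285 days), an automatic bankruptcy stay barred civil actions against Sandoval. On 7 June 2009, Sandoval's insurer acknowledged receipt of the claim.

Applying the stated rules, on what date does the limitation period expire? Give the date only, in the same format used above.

Under the discovery rule, the claim accrued on 21 July 2003, when Iyer discovered the injury — not on the 28 September 2001 date of the underlying act.
Adding the 5 years base period to 21 July 2003 gives a deadline of 21 July 2008, before any tolling.
The period was tolled for 52 days by the plaintiff's legal incapacity (16 March 2006 to 7 May 2006), pushing the deadline to 11 September 2008.
Because the defendant's absence from the jurisdiction ran from 9 July 2008 to 19 August 2008, the deadline is extended by 41 days to 22 October 2008.
The automatic bankruptcy stay from 9 May 2009 to 18 February 2010 began after the period had already run on 22 October 2008, so it has no tolling effect.
None of the other events listed affects the running of the period under the stated rules.

22 October 2008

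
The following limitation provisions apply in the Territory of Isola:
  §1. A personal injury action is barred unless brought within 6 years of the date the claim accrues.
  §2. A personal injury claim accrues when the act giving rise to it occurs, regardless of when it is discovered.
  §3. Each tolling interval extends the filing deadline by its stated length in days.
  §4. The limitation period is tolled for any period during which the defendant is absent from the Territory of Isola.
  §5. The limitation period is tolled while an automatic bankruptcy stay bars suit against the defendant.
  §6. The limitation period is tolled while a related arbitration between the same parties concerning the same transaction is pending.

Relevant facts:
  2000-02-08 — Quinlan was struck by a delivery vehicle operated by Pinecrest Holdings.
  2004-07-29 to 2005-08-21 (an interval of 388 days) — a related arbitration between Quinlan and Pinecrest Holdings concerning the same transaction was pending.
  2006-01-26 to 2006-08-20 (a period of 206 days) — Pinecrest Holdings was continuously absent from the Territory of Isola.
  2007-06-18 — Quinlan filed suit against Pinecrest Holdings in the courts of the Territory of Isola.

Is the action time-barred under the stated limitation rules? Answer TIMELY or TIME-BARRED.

The limitation period began to run on 2000-02-08.
6 years from 2000-02-08 is 2006-02-08.
The period was tolled for 388 days by the pending related arbitration (2004-07-29 to 2005-08-21), pushing the deadline to 2007-03-03.
Because the defendant's absence from the jurisdiction ran from 2006-01-26 to 2006-08-20, the deadline is extended by 206 days to 2007-09-25.
Filing on 2007-06-18 beat the 2007-09-25 deadline — the action is timely.

TIMELY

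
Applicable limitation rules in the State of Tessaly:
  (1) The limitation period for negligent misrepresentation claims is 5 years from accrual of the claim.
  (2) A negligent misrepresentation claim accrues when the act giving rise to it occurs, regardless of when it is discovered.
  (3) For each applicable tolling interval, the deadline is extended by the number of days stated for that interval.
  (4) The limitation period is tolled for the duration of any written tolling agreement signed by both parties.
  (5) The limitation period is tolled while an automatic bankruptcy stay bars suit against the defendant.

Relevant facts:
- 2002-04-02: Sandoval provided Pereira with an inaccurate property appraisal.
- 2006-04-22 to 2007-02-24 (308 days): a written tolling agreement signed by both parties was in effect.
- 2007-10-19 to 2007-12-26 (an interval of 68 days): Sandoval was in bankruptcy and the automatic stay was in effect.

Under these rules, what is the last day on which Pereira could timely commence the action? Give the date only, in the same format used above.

2008-04-12

The limitation period began to run on 2002-04-02.
5 years from 2002-04-02 is 2007-04-02.
The written tolling agreement from 2006-04-22 to 2007-02-24 tolled the period for 308 days, extending the deadline to 2008-02-04.
The automatic bankruptcy stay from 2007-10-19 to 2007-12-26 tolled the period for 68 days, extending the deadline to 2008-04-12.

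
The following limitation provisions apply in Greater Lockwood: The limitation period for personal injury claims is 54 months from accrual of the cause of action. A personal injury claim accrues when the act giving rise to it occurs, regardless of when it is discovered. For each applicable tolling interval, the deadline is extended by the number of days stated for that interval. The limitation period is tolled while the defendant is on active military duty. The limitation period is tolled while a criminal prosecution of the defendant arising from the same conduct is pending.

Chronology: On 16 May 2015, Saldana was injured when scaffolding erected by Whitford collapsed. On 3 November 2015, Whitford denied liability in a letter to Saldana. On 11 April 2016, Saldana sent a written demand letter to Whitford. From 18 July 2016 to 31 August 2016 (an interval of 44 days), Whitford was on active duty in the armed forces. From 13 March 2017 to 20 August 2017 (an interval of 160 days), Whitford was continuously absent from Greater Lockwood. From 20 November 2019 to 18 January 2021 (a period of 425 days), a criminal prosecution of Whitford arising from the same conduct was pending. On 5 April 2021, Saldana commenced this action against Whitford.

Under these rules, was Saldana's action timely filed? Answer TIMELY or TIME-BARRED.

The limitation period began to run on 16 May 2015.
Adding the 54 months base period to 16 May 2015 gives a deadline of 16 November 2019, before any tolling.
The defendant's active military service from 18 July 2016 to 31 August 2016 tolled the period for 44 days, extending the deadline to 30 December 2019.
The period was tolled for 425 days by the pending criminal prosecution (20 November 2019 to 18 January 2021), pushing the deadline to 27 February 2021.
No stated provision tolls the period for the defendant's absence, so the interval from 13 March 2017 to 20 August 2017 has no effect on the deadline.
Nothing else in the chronology tolls or restarts the period.
Saldana filed on 5 April 2021, after the 27 February 2021 deadline, so the action is time-barred.

TIME-BARRED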